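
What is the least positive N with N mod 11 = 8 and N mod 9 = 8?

Since 9·5 ≡ 1 (mod 11), take x = 8 + 9·((8−8)·5 mod 11) = 8 + 9·0 = 8.
Check: 8 mod 11 = 8, 8 mod 9 = 8.

8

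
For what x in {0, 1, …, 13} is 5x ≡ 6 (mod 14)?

5⁻¹ ≡ 3 (mod 14) because 5·3 = 15 = 1·14 + 1.
So x ≡ 3·6 = 18 ≡ 4 (mod 14).
Check: 5·4 = 20 = 1·14 + 6.

4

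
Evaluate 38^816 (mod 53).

Successive squares of 38 mod 53: 38^1≡38, 38^2≡13, 38^4≡10, 38^8≡47, 38^16≡36, 38^32≡24, 38^64≡46, 38^128≡49, 38^256≡16, 38^512≡44.
Since 816 = 16 + 32 + 256 + 512 in binary, 38^816 ≡ 36·24·16·44 ≡ 28 (mod 53).

28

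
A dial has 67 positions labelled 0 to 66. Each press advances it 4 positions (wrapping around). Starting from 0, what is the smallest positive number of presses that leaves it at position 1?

4·17 = 68 = 1·67 + 1, so 4⁻¹ ≡ 17 (mod 67).

17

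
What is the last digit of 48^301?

8

Powers of 8 mod 10 repeat with period 4: 8, 4, 2, 6.
301 mod 4 = 1, so the last digit matches 8^1 = 8.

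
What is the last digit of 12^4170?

Last digits of 2^n: 2, 4, 8, 6 (period 4).
4170 mod 4 = 2, so the last digit matches 2^2 = 4.

4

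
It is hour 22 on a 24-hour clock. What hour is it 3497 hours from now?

3497 mod 24 = 17 (since 145·24 = 3480).
(22 + 17) mod 24 = 15.

15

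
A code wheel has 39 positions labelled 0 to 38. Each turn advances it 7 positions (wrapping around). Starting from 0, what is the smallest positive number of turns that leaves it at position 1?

7·28 = 196 = 5·39 + 1, so 7⁻¹ ≡ 28 (mod 39).

28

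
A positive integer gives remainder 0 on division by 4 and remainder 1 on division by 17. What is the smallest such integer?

52

x ≡ 0 (mod 4) gives x ∈ {0, 4, 8, 12, 16, 20, 24, 28, …}.
The first of these with x mod 17 = 1 is 52.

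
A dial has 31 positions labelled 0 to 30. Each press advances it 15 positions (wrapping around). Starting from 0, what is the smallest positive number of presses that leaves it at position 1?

29

15·29 = 435 = 14·31 + 1, so 15⁻¹ ≡ 29 (mod 31).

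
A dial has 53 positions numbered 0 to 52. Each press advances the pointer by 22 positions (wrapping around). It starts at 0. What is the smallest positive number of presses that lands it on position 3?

22⁻¹ ≡ 41 (mod 53) because 22·41 = 902 = 17·53 + 1.
Multiplying both sides by 41: x ≡ 41·3 = 123 ≡ 17 (mod 53).
Check: 22·17 = 374 = 7·53 + 3.

17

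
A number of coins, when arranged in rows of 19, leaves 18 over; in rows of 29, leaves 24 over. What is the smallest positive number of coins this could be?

x ≡ 18 (mod 19) gives x ∈ {18, 37, 56, 75, 94, 113, 132, 151, …}.
The first of these with x mod 29 = 24 is 227.

227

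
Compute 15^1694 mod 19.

16

Square-and-reduce mod 19: 15^1≡15, 15^2≡16, 15^4≡9, 15^8≡5, 15^16≡6, 15^32≡17, 15^64≡4, 15^128≡16, 15^256≡9, 15^512≡5, 15^1024≡6.
1694 = 2 + 4 + 8 + 16 + 128 + 512 + 1024, so 15^1694 ≡ 16·9·5·6·16·5·6 ≡ 16 (mod 19).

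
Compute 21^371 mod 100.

21

Successive squares of 21 mod 100: 21^1≡21, 21^2≡41, 21^4≡81, 21^8≡61, 21^16≡21, 21^32≡41, 21^64≡81, 21^128≡61, 21^256≡21.
371 = 1 + 2 + 16 + 32 + 64 + 256, so 21^371 ≡ 21·41·21·41·81·21 ≡ 21 (mod 100).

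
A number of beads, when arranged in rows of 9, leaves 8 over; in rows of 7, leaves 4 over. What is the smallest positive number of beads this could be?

53

x ≡ 4 (mod 7) gives x ∈ {4, 11, 18, 25, 32, 39, 46, 53}.
The first of these with x mod 9 = 8 is 53.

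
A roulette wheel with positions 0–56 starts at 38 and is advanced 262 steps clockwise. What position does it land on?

15

Dividing 262 by 57 gives quotient 4 and remainder 34.
(38 + 34) mod 57 = 15.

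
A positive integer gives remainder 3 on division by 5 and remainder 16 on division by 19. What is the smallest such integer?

Since 19·4 ≡ 1 (mod 5), take x = 16 + 19·((3−16)·4 mod 5) = 16 + 19·3 = 73.
Check: 73 mod 5 = 3, 73 mod 19 = 16.

73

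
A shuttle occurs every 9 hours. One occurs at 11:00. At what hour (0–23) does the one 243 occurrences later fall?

14

243·9 = 2187.
2187 mod 24 = 3 (since 91·24 = 2184).
(11 + 3) mod 24 = 14.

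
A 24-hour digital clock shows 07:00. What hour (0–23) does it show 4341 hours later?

4

4341 − 180·24 = 21, so 4341 ≡ 21 (mod 24).
(7 + 21) mod 24 = 4.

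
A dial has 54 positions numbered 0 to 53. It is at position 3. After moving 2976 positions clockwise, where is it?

2976 = 55·54 + 6, so 2976 mod 54 = 6.
(3 + 6) mod 54 = 9.

9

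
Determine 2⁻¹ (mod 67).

2·34 = 68 = 1·67 + 1, so 2⁻¹ ≡ 34 (mod 67).

34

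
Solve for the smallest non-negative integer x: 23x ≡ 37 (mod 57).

The inverse of 23 mod 57 is 5 (since 23·5 = 115 ≡ 1).
So x ≡ 5·37 = 185 ≡ 14 (mod 57).

14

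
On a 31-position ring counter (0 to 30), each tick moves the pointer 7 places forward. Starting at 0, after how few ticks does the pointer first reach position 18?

7

7⁻¹ ≡ 9 (mod 31) because 7·9 = 63 = 2·31 + 1.
So x ≡ 9·18 = 162 ≡ 7 (mod 31).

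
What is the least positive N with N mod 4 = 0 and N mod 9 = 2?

20

x ≡ 0 (mod 4) gives x ∈ {0, 4, 8, 12, 16, 20}.
The first of these with x mod 9 = 2 is 20.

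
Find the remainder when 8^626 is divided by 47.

Square-and-reduce mod 47: 8^1≡8, 8^2≡17, 8^4≡7, 8^8≡2, 8^16≡4, 8^32≡16, 8^64≡21, 8^128≡18, 8^256≡42, 8^512≡25.
626 = 2 + 16 + 32 + 64 + 512, so 8^626 ≡ 17·4·16·21·25 ≡ 9 (mod 47).

9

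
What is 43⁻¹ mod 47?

47 = 1·43 + 4
43 = 10·4 + 3
4 = 1·3 + 1
3 = 3·1 + 0
Back-substituting gives 43·35 ≡ 1 (mod 47).

35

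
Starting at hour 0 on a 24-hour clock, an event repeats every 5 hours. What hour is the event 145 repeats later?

5

145·5 = 725.
725 mod 24 = 5 (since 30·24 = 720).
(0 + 5) mod 24 = 5.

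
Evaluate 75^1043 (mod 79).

Square-and-reduce mod 79: 75^1≡75, 75^2≡16, 75^4≡19, 75^8≡45, 75^16≡50, 75^32≡51, 75^64≡73, 75^128≡36, 75^256≡32, 75^512≡76, 75^1024≡9.
1043 = 1 + 2 + 16 + 1024, so 75^1043 ≡ 75·16·50·9 ≡ 35 (mod 79).

35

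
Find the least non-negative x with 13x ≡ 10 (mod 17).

The inverse of 13 mod 17 is 4 (since 13·4 = 52 ≡ 1).
Multiplying both sides by 4: x ≡ 4·10 = 40 ≡ 6 (mod 17).
Check: 13·6 = 78 = 4·17 + 10.

6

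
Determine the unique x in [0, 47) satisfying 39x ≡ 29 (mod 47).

39⁻¹ ≡ 41 (mod 47) because 39·41 = 1599 = 34·47 + 1.
Multiplying both sides by 41: x ≡ 41·29 = 1189 ≡ 14 (mod 47).
Check: 39·14 = 546 = 11·47 + 29.

14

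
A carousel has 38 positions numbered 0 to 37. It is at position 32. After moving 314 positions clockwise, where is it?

314 − 8·38 = 10, so 314 ≡ 10 (mod 38).
(32 + 10) mod 38 = 4.

4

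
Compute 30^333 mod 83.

Successive squares of 30 mod 83: 30^1≡30, 30^2≡70, 30^4≡3, 30^8≡9, 30^16≡81, 30^32≡4, 30^64≡16, 30^128≡7, 30^256≡49.
333 = 1 + 4 + 8 + 64 + 256, so 30^333 ≡ 30·3·9·16·49 ≡ 7 (mod 83).

7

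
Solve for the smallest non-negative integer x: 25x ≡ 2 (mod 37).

6

The inverse of 25 mod 37 is 3 (since 25·3 = 75 ≡ 1).
So x ≡ 3·2 = 6 ≡ 6 (mod 37).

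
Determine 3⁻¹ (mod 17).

6

3·6 = 18 = 1·17 + 1, so 3⁻¹ ≡ 6 (mod 17).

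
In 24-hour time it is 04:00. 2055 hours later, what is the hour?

Dividing 2055 by 24 gives quotient 85 and remainder 15.
(4 + 15) mod 24 = 19.

19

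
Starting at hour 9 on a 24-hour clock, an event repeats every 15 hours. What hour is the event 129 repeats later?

0

129·15 = 1935.
1935 − 80·24 = 15, so 1935 ≡ 15 (mod 24).
(9 + 15) mod 24 = 0.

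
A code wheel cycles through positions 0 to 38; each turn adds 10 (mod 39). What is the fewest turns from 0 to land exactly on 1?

4

10·4 = 40 = 1·39 + 1, so 10⁻¹ ≡ 4 (mod 39).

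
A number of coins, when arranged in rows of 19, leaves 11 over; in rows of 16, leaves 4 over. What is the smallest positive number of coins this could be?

Since 16·6 ≡ 1 (mod 19), take x = 4 + 16·((11−4)·6 mod 19) = 4 + 16·4 = 68.
Check: 68 mod 19 = 11, 68 mod 16 = 4.

68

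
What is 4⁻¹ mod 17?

17 = 4·4 + 1
4 = 4·1 + 0
Back-substituting gives 4·13 ≡ 1 (mod 17).

13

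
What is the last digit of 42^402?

Last digits of 2^n: 2, 4, 8, 6 (period 4).
402 leaves remainder 2 on division by 4, so 42^402 ends in 4.

4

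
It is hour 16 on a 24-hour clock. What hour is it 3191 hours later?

3191 − 132·24 = 23, so 3191 ≡ 23 (mod 24).
(16 + 23) mod 24 = 15.

15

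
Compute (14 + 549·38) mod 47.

8

549·38 = 20862.
20862 − 443·47 = 41, so 20862 ≡ 41 (mod 47).
(14 + 41) mod 47 = 8.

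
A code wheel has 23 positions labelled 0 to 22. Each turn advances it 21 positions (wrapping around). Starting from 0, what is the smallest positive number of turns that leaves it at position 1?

21·11 = 231 = 10·23 + 1, so 21⁻¹ ≡ 11 (mod 23).

11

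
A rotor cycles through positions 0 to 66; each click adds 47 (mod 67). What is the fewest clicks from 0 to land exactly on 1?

10

47·10 = 470 = 7·67 + 1, so 47⁻¹ ≡ 10 (mod 67).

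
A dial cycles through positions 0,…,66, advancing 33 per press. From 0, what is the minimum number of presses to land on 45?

44

The inverse of 33 mod 67 is 65 (since 33·65 = 2145 ≡ 1).
So x ≡ 65·45 = 2925 ≡ 44 (mod 67).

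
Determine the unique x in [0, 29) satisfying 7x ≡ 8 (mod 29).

7⁻¹ ≡ 25 (mod 29) because 7·25 = 175 = 6·29 + 1.
So x ≡ 25·8 = 200 ≡ 26 (mod 29).

26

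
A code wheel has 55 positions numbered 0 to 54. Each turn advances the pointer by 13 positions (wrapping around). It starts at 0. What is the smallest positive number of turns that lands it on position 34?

13⁻¹ ≡ 17 (mod 55) because 13·17 = 221 = 4·55 + 1.
Multiplying both sides by 17: x ≡ 17·34 = 578 ≡ 28 (mod 55).

28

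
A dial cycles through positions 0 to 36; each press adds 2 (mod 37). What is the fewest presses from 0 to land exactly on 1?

19

2·19 = 38 = 1·37 + 1, so 2⁻¹ ≡ 19 (mod 37).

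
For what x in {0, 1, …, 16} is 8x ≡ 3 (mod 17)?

11

The inverse of 8 mod 17 is 15 (since 8·15 = 120 ≡ 1).
Multiplying both sides by 15: x ≡ 15·3 = 45 ≡ 11 (mod 17).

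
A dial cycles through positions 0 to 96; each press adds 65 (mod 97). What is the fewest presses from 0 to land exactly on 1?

65·3 = 195 = 2·97 + 1, so 65⁻¹ ≡ 3 (mod 97).

3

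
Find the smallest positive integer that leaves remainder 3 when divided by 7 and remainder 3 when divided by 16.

3

Since 16·4 ≡ 1 (mod 7), take x = 3 + 16·((3−3)·4 mod 7) = 3 + 16·0 = 3.
Check: 3 mod 7 = 3, 3 mod 16 = 3.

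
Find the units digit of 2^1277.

The units digit of 2^n cycles with period 4: 2, 4, 8, 6, …
1277 mod 4 = 1, so the last digit matches 2^1 = 2.

2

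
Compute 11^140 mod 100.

By repeated squaring mod 100: 11^1≡11, 11^2≡21, 11^4≡41, 11^8≡81, 11^16≡61, 11^32≡21, 11^64≡41, 11^128≡81.
Since 140 = 4 + 8 + 128 in binary, 11^140 ≡ 41·81·81 ≡ 1 (mod 100).

1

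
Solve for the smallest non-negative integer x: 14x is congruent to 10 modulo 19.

14⁻¹ ≡ 15 (mod 19) because 14·15 = 210 = 11·19 + 1.
So x ≡ 15·10 = 150 ≡ 17 (mod 19).
Check: 14·17 = 238 = 12·19 + 10.

17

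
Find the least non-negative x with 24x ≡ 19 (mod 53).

The inverse of 24 mod 53 is 42 (since 24·42 = 1008 ≡ 1).
So x ≡ 42·19 = 798 ≡ 3 (mod 53).

3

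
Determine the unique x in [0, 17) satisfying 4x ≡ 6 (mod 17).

10

4⁻¹ ≡ 13 (mod 17) because 4·13 = 52 = 3·17 + 1.
Multiplying both sides by 13: x ≡ 13·6 = 78 ≡ 10 (mod 17).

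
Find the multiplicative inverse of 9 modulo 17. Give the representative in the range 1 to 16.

9·2 = 18 = 1·17 + 1, so 9⁻¹ ≡ 2 (mod 17).

2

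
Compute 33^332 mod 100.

61

By repeated squaring mod 100: 33^1≡33, 33^2≡89, 33^4≡21, 33^8≡41, 33^16≡81, 33^32≡61, 33^64≡21, 33^128≡41, 33^256≡81.
Since 332 = 4 + 8 + 64 + 256 in binary, 33^332 ≡ 21·41·21·81 ≡ 61 (mod 100).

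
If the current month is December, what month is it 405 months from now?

405 mod 12 = 9 (since 33·12 = 396).
December + 9 months → September.

September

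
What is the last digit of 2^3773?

2

Powers of 2 mod 10 repeat with period 4: 2, 4, 8, 6.
3773 mod 4 = 1, so the last digit matches 2^1 = 2.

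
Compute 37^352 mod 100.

By repeated squaring mod 100: 37^1≡37, 37^2≡69, 37^4≡61, 37^8≡21, 37^16≡41, 37^32≡81, 37^64≡61, 37^128≡21, 37^256≡41.
352 = 32 + 64 + 256, so 37^352 ≡ 81·61·41 ≡ 81 (mod 100).

81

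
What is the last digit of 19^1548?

1

Powers of 9 mod 10 repeat with period 2: 9, 1.
1548 leaves remainder 0 on division by 2, so 19^1548 ends in 1.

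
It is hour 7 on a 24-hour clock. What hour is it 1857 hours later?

Dividing 1857 by 24 gives quotient 77 and remainder 9.
(7 + 9) mod 24 = 16.

16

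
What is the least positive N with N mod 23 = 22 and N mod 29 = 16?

45

x ≡ 22 (mod 23) gives x ∈ {22, 45}.
The first of these with x mod 29 = 16 is 45.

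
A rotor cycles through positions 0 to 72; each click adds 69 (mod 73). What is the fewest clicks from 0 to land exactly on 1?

18

69·18 = 1242 = 17·73 + 1, so 69⁻¹ ≡ 18 (mod 73).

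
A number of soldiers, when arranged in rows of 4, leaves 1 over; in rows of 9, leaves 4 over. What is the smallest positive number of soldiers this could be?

13

x ≡ 1 (mod 4) gives x ∈ {1, 5, 9, 13}.
The first of these with x mod 9 = 4 is 13.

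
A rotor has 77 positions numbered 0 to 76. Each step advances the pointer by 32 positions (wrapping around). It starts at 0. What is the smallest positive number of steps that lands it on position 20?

32⁻¹ ≡ 65 (mod 77) because 32·65 = 2080 = 27·77 + 1.
So x ≡ 65·20 = 1300 ≡ 68 (mod 77).
Check: 32·68 = 2176 = 28·77 + 20.

68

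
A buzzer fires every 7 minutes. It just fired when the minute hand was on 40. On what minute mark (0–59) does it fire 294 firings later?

58

294·7 = 2058.
Dividing 2058 by 60 gives quotient 34 and remainder 18.
(40 + 18) mod 60 = 58.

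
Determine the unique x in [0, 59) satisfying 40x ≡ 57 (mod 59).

56

40⁻¹ ≡ 31 (mod 59) because 40·31 = 1240 = 21·59 + 1.
So x ≡ 31·57 = 1767 ≡ 56 (mod 59).
Check: 40·56 = 2240 = 37·59 + 57.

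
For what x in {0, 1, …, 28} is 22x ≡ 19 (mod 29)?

The inverse of 22 mod 29 is 4 (since 22·4 = 88 ≡ 1).
So x ≡ 4·19 = 76 ≡ 18 (mod 29).
Check: 22·18 = 396 = 13·29 + 19.

18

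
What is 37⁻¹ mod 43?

7

37·7 = 259 = 6·43 + 1, so 37⁻¹ ≡ 7 (mod 43).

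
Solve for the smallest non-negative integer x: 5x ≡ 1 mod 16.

The inverse of 5 mod 16 is 13 (since 5·13 = 65 ≡ 1).
Multiplying both sides by 13: x ≡ 13·1 = 13 ≡ 13 (mod 16).

13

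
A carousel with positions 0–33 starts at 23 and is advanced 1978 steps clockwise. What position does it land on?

29

1978 = 58·34 + 6, so 1978 mod 34 = 6.
(23 + 6) mod 34 = 29.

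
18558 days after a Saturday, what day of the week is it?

18558 mod 7 = 1 (since 2651·7 = 18557).
Saturday + 1 day → Sunday.

Sunday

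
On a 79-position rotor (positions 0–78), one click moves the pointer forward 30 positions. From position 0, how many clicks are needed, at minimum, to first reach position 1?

29

79 = 2·30 + 19
30 = 1·19 + 11
19 = 1·11 + 8
11 = 1·8 + 3
8 = 2·3 + 2
3 = 1·2 + 1
2 = 2·1 + 0
Back-substituting gives 30·29 ≡ 1 (mod 79).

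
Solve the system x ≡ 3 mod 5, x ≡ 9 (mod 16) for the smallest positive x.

73

x ≡ 3 (mod 5) gives x ∈ {3, 8, 13, 18, 23, 28, 33, 38, …}.
The first of these with x mod 16 = 9 is 73.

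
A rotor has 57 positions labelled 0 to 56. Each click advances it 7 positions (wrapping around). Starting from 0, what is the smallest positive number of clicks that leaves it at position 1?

7·49 = 343 = 6·57 + 1, so 7⁻¹ ≡ 49 (mod 57).

49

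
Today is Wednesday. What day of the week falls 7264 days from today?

7264 = 1037·7 + 5, so 7264 mod 7 = 5.
Wednesday + 5 days → Monday.

Monday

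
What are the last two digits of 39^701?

Successive squares of 39 mod 100: 39^1≡39, 39^2≡21, 39^4≡41, 39^8≡81, 39^16≡61, 39^32≡21, 39^64≡41, 39^128≡81, 39^256≡61, 39^512≡21.
Since 701 = 1 + 4 + 8 + 16 + 32 + 128 + 512 in binary, 39^701 ≡ 39·41·81·61·21·81·21 ≡ 39 (mod 100).

39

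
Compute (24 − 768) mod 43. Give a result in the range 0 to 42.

30

768 = 17·43 + 37, so 768 mod 43 = 37.
(24 − 37) mod 43 = 30.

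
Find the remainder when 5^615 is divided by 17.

By repeated squaring mod 17: 5^1≡5, 5^2≡8, 5^4≡13, 5^8≡16, 5^16≡1, 5^32≡1, 5^64≡1, 5^128≡1, 5^256≡1, 5^512≡1.
Since 615 = 1 + 2 + 4 + 32 + 64 + 512 in binary, 5^615 ≡ 5·8·13·1·1·1 ≡ 10 (mod 17).

10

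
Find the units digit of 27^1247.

3

The units digit of 27^n cycles with period 4: 7, 9, 3, 1, …
1247 mod 4 = 3, so the last digit matches 7^3 = 3.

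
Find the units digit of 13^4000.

Powers of 3 mod 10 repeat with period 4: 3, 9, 7, 1.
4000 mod 4 = 0, so the last digit matches 3^4 = 1.

1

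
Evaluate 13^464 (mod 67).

Square-and-reduce mod 67: 13^1≡13, 13^2≡35, 13^4≡19, 13^8≡26, 13^16≡6, 13^32≡36, 13^64≡23, 13^128≡60, 13^256≡49.
464 = 16 + 64 + 128 + 256, so 13^464 ≡ 6·23·60·49 ≡ 35 (mod 67).

35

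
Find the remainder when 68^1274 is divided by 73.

67

Successive squares of 68 mod 73: 68^1≡68, 68^2≡25, 68^4≡41, 68^8≡2, 68^16≡4, 68^32≡16, 68^64≡37, 68^128≡55, 68^256≡32, 68^512≡2, 68^1024≡4.
1274 = 2 + 8 + 16 + 32 + 64 + 128 + 1024, so 68^1274 ≡ 25·2·4·16·37·55·4 ≡ 67 (mod 73).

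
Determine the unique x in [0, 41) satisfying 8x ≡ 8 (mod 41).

8⁻¹ ≡ 36 (mod 41) because 8·36 = 288 = 7·41 + 1.
So x ≡ 36·8 = 288 ≡ 1 (mod 41).

1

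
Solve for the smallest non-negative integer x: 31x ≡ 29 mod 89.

The inverse of 31 mod 89 is 23 (since 31·23 = 713 ≡ 1).
Multiplying both sides by 23: x ≡ 23·29 = 667 ≡ 44 (mod 89).
Check: 31·44 = 1364 = 15·89 + 29.

44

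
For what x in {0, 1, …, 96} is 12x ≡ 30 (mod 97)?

The inverse of 12 mod 97 is 89 (since 12·89 = 1068 ≡ 1).
So x ≡ 89·30 = 2670 ≡ 51 (mod 97).
Check: 12·51 = 612 = 6·97 + 30.

51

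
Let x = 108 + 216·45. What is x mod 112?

216·45 = 9720.
9720 − 86·112 = 88, so 9720 ≡ 88 (mod 112).
(108 + 88) mod 112 = 84.

84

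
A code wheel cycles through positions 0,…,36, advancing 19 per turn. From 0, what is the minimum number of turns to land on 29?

19⁻¹ ≡ 2 (mod 37) because 19·2 = 38 = 1·37 + 1.
Multiplying both sides by 2: x ≡ 2·29 = 58 ≡ 21 (mod 37).

21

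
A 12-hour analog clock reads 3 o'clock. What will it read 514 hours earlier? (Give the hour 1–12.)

5

514 mod 12 = 10 (since 42·12 = 504).
3 − 10 → 5 on a 12-hour dial.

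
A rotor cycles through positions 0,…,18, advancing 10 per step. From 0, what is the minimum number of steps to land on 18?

The inverse of 10 mod 19 is 2 (since 10·2 = 20 ≡ 1).
So x ≡ 2·18 = 36 ≡ 17 (mod 19).

17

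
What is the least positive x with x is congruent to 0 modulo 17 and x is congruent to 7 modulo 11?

51

Since 11·14 ≡ 1 (mod 17), take x = 7 + 11·((0−7)·14 mod 17) = 7 + 11·4 = 51.
Check: 51 mod 17 = 0, 51 mod 11 = 7.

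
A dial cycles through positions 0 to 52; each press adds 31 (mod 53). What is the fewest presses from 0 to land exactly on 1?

12

53 = 1·31 + 22
31 = 1·22 + 9
22 = 2·9 + 4
9 = 2·4 + 1
4 = 4·1 + 0
Back-substituting gives 31·12 ≡ 1 (mod 53).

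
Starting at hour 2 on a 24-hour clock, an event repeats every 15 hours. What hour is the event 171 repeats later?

23

171·15 = 2565.
2565 = 106·24 + 21, so 2565 mod 24 = 21.
(2 + 21) mod 24 = 23.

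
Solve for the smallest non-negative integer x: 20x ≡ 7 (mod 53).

3

20⁻¹ ≡ 8 (mod 53) because 20·8 = 160 = 3·53 + 1.
Multiplying both sides by 8: x ≡ 8·7 = 56 ≡ 3 (mod 53).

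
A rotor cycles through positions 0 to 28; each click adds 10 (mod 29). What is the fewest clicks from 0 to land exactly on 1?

29 = 2·10 + 9
10 = 1·9 + 1
9 = 9·1 + 0
Back-substituting gives 10·3 ≡ 1 (mod 29).

3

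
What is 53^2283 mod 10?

Powers of 3 mod 10 repeat with period 4: 3, 9, 7, 1.
2283 mod 4 = 3, so the last digit matches 3^3 = 7.

7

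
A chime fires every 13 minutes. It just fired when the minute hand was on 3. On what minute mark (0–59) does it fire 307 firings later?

307·13 = 3991.
3991 − 66·60 = 31, so 3991 ≡ 31 (mod 60).
(3 + 31) mod 60 = 34.

34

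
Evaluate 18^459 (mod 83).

Successive squares of 18 mod 83: 18^1≡18, 18^2≡75, 18^4≡64, 18^8≡29, 18^16≡11, 18^32≡38, 18^64≡33, 18^128≡10, 18^256≡17.
Since 459 = 1 + 2 + 8 + 64 + 128 + 256 in binary, 18^459 ≡ 18·75·29·33·10·17 ≡ 54 (mod 83).

54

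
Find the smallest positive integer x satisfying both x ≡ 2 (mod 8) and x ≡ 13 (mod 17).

Since 17·1 ≡ 1 (mod 8), take x = 13 + 17·((2−13)·1 mod 8) = 13 + 17·5 = 98.
Check: 98 mod 8 = 2, 98 mod 17 = 13.

98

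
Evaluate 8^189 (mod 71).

By repeated squaring mod 71: 8^1≡8, 8^2≡64, 8^4≡49, 8^8≡58, 8^16≡27, 8^32≡19, 8^64≡6, 8^128≡36.
Since 189 = 1 + 4 + 8 + 16 + 32 + 128 in binary, 8^189 ≡ 8·49·58·27·19·36 ≡ 57 (mod 71).

57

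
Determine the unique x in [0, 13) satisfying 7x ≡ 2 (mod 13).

4

7⁻¹ ≡ 2 (mod 13) because 7·2 = 14 = 1·13 + 1.
So x ≡ 2·2 = 4 ≡ 4 (mod 13).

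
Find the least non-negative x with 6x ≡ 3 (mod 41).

21

The inverse of 6 mod 41 is 7 (since 6·7 = 42 ≡ 1).
Multiplying both sides by 7: x ≡ 7·3 = 21 ≡ 21 (mod 41).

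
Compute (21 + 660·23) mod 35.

660·23 = 15180.
Dividing 15180 by 35 gives quotient 433 and remainder 25.
(21 + 25) mod 35 = 11.

11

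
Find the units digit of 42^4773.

Last digits of 2^n: 2, 4, 8, 6 (period 4).
4773 leaves remainder 1 on division by 4, so 42^4773 ends in 2.

2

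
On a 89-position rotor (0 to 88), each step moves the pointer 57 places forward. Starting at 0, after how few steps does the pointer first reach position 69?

34

57⁻¹ ≡ 25 (mod 89) because 57·25 = 1425 = 16·89 + 1.
So x ≡ 25·69 = 1725 ≡ 34 (mod 89).
Check: 57·34 = 1938 = 21·89 + 69.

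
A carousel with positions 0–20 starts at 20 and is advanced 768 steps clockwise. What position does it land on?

768 mod 21 = 12 (since 36·21 = 756).
(20 + 12) mod 21 = 11.

11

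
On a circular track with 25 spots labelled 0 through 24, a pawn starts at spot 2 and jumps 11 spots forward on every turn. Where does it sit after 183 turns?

183·11 = 2013.
2013 = 80·25 + 13, so 2013 mod 25 = 13.
(2 + 13) mod 25 = 15.

15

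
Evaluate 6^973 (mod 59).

43

Successive squares of 6 mod 59: 6^1≡6, 6^2≡36, 6^4≡57, 6^8≡4, 6^16≡16, 6^32≡20, 6^64≡46, 6^128≡51, 6^256≡5, 6^512≡25.
973 = 1 + 4 + 8 + 64 + 128 + 256 + 512, so 6^973 ≡ 6·57·4·46·51·5·25 ≡ 43 (mod 59).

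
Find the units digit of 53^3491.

Powers of 3 mod 10 repeat with period 4: 3, 9, 7, 1.
3491 mod 4 = 3, so the last digit matches 3^3 = 7.

7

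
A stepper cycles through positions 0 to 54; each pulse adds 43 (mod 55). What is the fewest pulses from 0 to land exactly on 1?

32

43·32 = 1376 = 25·55 + 1, so 43⁻¹ ≡ 32 (mod 55).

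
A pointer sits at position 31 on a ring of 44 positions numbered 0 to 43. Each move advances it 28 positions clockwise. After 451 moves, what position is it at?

31

451·28 = 12628.
12628 mod 44 = 0 (since 287·44 = 12628).
(31 + 0) mod 44 = 31.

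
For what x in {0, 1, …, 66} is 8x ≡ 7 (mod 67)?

The inverse of 8 mod 67 is 42 (since 8·42 = 336 ≡ 1).
So x ≡ 42·7 = 294 ≡ 26 (mod 67).

26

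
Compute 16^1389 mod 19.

11

Square-and-reduce mod 19: 16^1≡16, 16^2≡9, 16^4≡5, 16^8≡6, 16^16≡17, 16^32≡4, 16^64≡16, 16^128≡9, 16^256≡5, 16^512≡6, 16^1024≡17.
1389 = 1 + 4 + 8 + 32 + 64 + 256 + 1024, so 16^1389 ≡ 16·5·6·4·16·5·17 ≡ 11 (mod 19).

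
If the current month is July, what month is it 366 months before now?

366 − 30·12 = 6, so 366 ≡ 6 (mod 12).
July − 6 months → January.

January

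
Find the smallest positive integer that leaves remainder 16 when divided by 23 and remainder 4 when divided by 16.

x ≡ 4 (mod 16) gives x ∈ {4, 20, 36, 52, 68, 84, 100, 116, …}.
The first of these with x mod 23 = 16 is 292.

292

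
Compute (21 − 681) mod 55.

681 mod 55 = 21 (since 12·55 = 660).
(21 − 21) mod 55 = 0.

0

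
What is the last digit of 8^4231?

2

Powers of 8 mod 10 repeat with period 4: 8, 4, 2, 6.
4231 leaves remainder 3 on division by 4, so 8^4231 ends in 2.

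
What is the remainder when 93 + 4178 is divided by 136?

55

Dividing 4178 by 136 gives quotient 30 and remainder 98.
(93 + 98) mod 136 = 55.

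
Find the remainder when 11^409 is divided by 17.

By repeated squaring mod 17: 11^1≡11, 11^2≡2, 11^4≡4, 11^8≡16, 11^16≡1, 11^32≡1, 11^64≡1, 11^128≡1, 11^256≡1.
Since 409 = 1 + 8 + 16 + 128 + 256 in binary, 11^409 ≡ 11·16·1·1·1 ≡ 6 (mod 17).

6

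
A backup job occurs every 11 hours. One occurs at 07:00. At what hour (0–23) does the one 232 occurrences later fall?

15

232·11 = 2552.
2552 mod 24 = 8 (since 106·24 = 2544).
(7 + 8) mod 24 = 15.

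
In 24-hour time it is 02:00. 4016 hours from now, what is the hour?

4016 − 167·24 = 8, so 4016 ≡ 8 (mod 24).
(2 + 8) mod 24 = 10.

10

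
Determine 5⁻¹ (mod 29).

5·6 = 30 = 1·29 + 1, so 5⁻¹ ≡ 6 (mod 29).

6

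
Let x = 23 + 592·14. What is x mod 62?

3

592·14 = 8288.
8288 mod 62 = 42 (since 133·62 = 8246).
(23 + 42) mod 62 = 3.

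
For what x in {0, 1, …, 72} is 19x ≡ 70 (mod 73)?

69

The inverse of 19 mod 73 is 50 (since 19·50 = 950 ≡ 1).
So x ≡ 50·70 = 3500 ≡ 69 (mod 73).
Check: 19·69 = 1311 = 17·73 + 70.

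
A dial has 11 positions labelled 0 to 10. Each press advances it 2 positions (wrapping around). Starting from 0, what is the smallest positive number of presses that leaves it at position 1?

6

11 = 5·2 + 1
2 = 2·1 + 0
Back-substituting gives 2·6 ≡ 1 (mod 11).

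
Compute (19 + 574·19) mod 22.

574·19 = 10906.
10906 = 495·22 + 16, so 10906 mod 22 = 16.
(19 + 16) mod 22 = 13.

13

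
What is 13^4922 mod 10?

Last digits of 3^n: 3, 9, 7, 1 (period 4).
4922 leaves remainder 2 on division by 4, so 13^4922 ends in 9.

9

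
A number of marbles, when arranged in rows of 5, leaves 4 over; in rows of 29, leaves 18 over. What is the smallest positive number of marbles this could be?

134

x ≡ 4 (mod 5) gives x ∈ {4, 9, 14, 19, 24, 29, 34, 39, …}.
The first of these with x mod 29 = 18 is 134.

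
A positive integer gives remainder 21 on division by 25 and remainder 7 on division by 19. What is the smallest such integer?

Since 19·4 ≡ 1 (mod 25), take x = 7 + 19·((21−7)·4 mod 25) = 7 + 19·6 = 121.
Check: 121 mod 25 = 21, 121 mod 19 = 7.

121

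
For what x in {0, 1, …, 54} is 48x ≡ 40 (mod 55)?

10

48⁻¹ ≡ 47 (mod 55) because 48·47 = 2256 = 41·55 + 1.
So x ≡ 47·40 = 1880 ≡ 10 (mod 55).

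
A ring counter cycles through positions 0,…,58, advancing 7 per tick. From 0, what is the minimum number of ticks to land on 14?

7⁻¹ ≡ 17 (mod 59) because 7·17 = 119 = 2·59 + 1.
Multiplying both sides by 17: x ≡ 17·14 = 238 ≡ 2 (mod 59).

2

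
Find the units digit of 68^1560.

6

Last digits of 8^n: 8, 4, 2, 6 (period 4).
1560 leaves remainder 0 on division by 4, so 68^1560 ends in 6.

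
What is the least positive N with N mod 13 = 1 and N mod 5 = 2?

27

x ≡ 2 (mod 5) gives x ∈ {2, 7, 12, 17, 22, 27}.
The first of these with x mod 13 = 1 is 27.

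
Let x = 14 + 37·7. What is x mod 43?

15

37·7 = 259.
259 − 6·43 = 1, so 259 ≡ 1 (mod 43).
(14 + 1) mod 43 = 15.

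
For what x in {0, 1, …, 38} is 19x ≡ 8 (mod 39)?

The inverse of 19 mod 39 is 37 (since 19·37 = 703 ≡ 1).
Multiplying both sides by 37: x ≡ 37·8 = 296 ≡ 23 (mod 39).

23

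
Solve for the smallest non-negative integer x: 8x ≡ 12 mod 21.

12

8⁻¹ ≡ 8 (mod 21) because 8·8 = 64 = 3·21 + 1.
Multiplying both sides by 8: x ≡ 8·12 = 96 ≡ 12 (mod 21).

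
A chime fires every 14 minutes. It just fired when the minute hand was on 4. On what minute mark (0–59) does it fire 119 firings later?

119·14 = 1666.
1666 = 27·60 + 46, so 1666 mod 60 = 46.
(4 + 46) mod 60 = 50.

50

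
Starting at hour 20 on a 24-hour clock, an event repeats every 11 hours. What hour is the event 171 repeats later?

171·11 = 1881.
1881 − 78·24 = 9, so 1881 ≡ 9 (mod 24).
(20 + 9) mod 24 = 5.

5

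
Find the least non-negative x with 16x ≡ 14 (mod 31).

16⁻¹ ≡ 2 (mod 31) because 16·2 = 32 = 1·31 + 1.
Multiplying both sides by 2: x ≡ 2·14 = 28 ≡ 28 (mod 31).
Check: 16·28 = 448 = 14·31 + 14.

28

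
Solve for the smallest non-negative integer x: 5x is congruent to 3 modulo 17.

4

5⁻¹ ≡ 7 (mod 17) because 5·7 = 35 = 2·17 + 1.
Multiplying both sides by 7: x ≡ 7·3 = 21 ≡ 4 (mod 17).
Check: 5·4 = 20 = 1·17 + 3.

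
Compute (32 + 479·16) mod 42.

10

479·16 = 7664.
7664 mod 42 = 20 (since 182·42 = 7644).
(32 + 20) mod 42 = 10.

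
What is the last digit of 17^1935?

3

The units digit of 17^n cycles with period 4: 7, 9, 3, 1, …
1935 mod 4 = 3, so the last digit matches 7^3 = 3.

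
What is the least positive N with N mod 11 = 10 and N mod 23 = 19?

Since 23·1 ≡ 1 (mod 11), take x = 19 + 23·((10−19)·1 mod 11) = 19 + 23·2 = 65.
Check: 65 mod 11 = 10, 65 mod 23 = 19.

65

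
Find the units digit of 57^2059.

Powers of 7 mod 10 repeat with period 4: 7, 9, 3, 1.
2059 mod 4 = 3, so the last digit matches 7^3 = 3.

3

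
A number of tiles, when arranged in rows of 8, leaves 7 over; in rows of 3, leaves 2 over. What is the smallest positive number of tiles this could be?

23

Since 3·3 ≡ 1 (mod 8), take x = 2 + 3·((7−2)·3 mod 8) = 2 + 3·7 = 23.
Check: 23 mod 8 = 7, 23 mod 3 = 2.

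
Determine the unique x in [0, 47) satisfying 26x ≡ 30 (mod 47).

26⁻¹ ≡ 38 (mod 47) because 26·38 = 988 = 21·47 + 1.
So x ≡ 38·30 = 1140 ≡ 12 (mod 47).
Check: 26·12 = 312 = 6·47 + 30.

12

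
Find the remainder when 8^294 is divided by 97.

By repeated squaring mod 97: 8^1≡8, 8^2≡64, 8^4≡22, 8^8≡96, 8^16≡1, 8^32≡1, 8^64≡1, 8^128≡1, 8^256≡1.
Since 294 = 2 + 4 + 32 + 256 in binary, 8^294 ≡ 64·22·1·1 ≡ 50 (mod 97).

50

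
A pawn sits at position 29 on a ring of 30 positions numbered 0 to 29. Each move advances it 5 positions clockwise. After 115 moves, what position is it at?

4

115·5 = 575.
575 − 19·30 = 5, so 575 ≡ 5 (mod 30).
(29 + 5) mod 30 = 4.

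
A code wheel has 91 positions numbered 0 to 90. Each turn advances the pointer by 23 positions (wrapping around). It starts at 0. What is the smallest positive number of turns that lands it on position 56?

42

23⁻¹ ≡ 4 (mod 91) because 23·4 = 92 = 1·91 + 1.
Multiplying both sides by 4: x ≡ 4·56 = 224 ≡ 42 (mod 91).
Check: 23·42 = 966 = 10·91 + 56.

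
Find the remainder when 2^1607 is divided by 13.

7

Successive squares of 2 mod 13: 2^1≡2, 2^2≡4, 2^4≡3, 2^8≡9, 2^16≡3, 2^32≡9, 2^64≡3, 2^128≡9, 2^256≡3, 2^512≡9, 2^1024≡3.
1607 = 1 + 2 + 4 + 64 + 512 + 1024, so 2^1607 ≡ 2·4·3·3·9·3 ≡ 7 (mod 13).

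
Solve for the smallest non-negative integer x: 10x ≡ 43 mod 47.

10⁻¹ ≡ 33 (mod 47) because 10·33 = 330 = 7·47 + 1.
So x ≡ 33·43 = 1419 ≡ 9 (mod 47).

9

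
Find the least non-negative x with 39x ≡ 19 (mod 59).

2

The inverse of 39 mod 59 is 56 (since 39·56 = 2184 ≡ 1).
So x ≡ 56·19 = 1064 ≡ 2 (mod 59).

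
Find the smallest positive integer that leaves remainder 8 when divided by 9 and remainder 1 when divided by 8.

Since 8·8 ≡ 1 (mod 9), take x = 1 + 8·((8−1)·8 mod 9) = 1 + 8·2 = 17.
Check: 17 mod 9 = 8, 17 mod 8 = 1.

17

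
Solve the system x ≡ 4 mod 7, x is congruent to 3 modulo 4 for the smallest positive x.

x ≡ 3 (mod 4) gives x ∈ {3, 7, 11}.
The first of these with x mod 7 = 4 is 11.

11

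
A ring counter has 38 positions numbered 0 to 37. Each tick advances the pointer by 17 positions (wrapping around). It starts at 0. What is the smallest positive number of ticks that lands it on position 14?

17⁻¹ ≡ 9 (mod 38) because 17·9 = 153 = 4·38 + 1.
Multiplying both sides by 9: x ≡ 9·14 = 126 ≡ 12 (mod 38).
Check: 17·12 = 204 = 5·38 + 14.

12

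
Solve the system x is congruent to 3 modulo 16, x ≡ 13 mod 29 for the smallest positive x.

x ≡ 3 (mod 16) gives x ∈ {3, 19, 35, 51, 67, 83, 99, 115, …}.
The first of these with x mod 29 = 13 is 419.

419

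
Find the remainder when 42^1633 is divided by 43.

Square-and-reduce mod 43: 42^1≡42, 42^2≡1, 42^4≡1, 42^8≡1, 42^16≡1, 42^32≡1, 42^64≡1, 42^128≡1, 42^256≡1, 42^512≡1, 42^1024≡1.
1633 = 1 + 32 + 64 + 512 + 1024, so 42^1633 ≡ 42·1·1·1·1 ≡ 42 (mod 43).

42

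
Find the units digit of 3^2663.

7

Last digits of 3^n: 3, 9, 7, 1 (period 4).
2663 mod 4 = 3, so the last digit matches 3^3 = 7.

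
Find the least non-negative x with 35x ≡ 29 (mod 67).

35⁻¹ ≡ 23 (mod 67) because 35·23 = 805 = 12·67 + 1.
So x ≡ 23·29 = 667 ≡ 64 (mod 67).

64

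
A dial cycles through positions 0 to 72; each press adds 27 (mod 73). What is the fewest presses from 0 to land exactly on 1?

73 = 2·27 + 19
27 = 1·19 + 8
19 = 2·8 + 3
8 = 2·3 + 2
3 = 1·2 + 1
2 = 2·1 + 0
Back-substituting gives 27·46 ≡ 1 (mod 73).

46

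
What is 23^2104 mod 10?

The units digit of 23^n cycles with period 4: 3, 9, 7, 1, …
2104 mod 4 = 0, so the last digit matches 3^4 = 1.

1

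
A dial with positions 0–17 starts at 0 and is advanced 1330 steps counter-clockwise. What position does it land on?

Dividing 1330 by 18 gives quotient 73 and remainder 16.
(0 − 16) mod 18 = 2.

2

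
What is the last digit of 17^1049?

7

Powers of 7 mod 10 repeat with period 4: 7, 9, 3, 1.
1049 mod 4 = 1, so the last digit matches 7^1 = 7.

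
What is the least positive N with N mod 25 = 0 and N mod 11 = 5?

Since 11·16 ≡ 1 (mod 25), take x = 5 + 11·((0−5)·16 mod 25) = 5 + 11·20 = 225.
Check: 225 mod 25 = 0, 225 mod 11 = 5.

225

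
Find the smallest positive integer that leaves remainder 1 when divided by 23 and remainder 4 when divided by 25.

254

Since 25·12 ≡ 1 (mod 23), take x = 4 + 25·((1−4)·12 mod 23) = 4 + 25·10 = 254.
Check: 254 mod 23 = 1, 254 mod 25 = 4.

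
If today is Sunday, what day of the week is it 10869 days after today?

Friday

10869 − 1552·7 = 5, so 10869 ≡ 5 (mod 7).
Sunday + 5 days → Friday.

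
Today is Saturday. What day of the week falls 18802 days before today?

Saturday

18802 mod 7 = 0 (since 2686·7 = 18802).
Saturday − 0 days → Saturday.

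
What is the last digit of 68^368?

6

Last digits of 8^n: 8, 4, 2, 6 (period 4).
368 leaves remainder 0 on division by 4, so 68^368 ends in 6.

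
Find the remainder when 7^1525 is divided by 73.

Square-and-reduce mod 73: 7^1≡7, 7^2≡49, 7^4≡65, 7^8≡64, 7^16≡8, 7^32≡64, 7^64≡8, 7^128≡64, 7^256≡8, 7^512≡64, 7^1024≡8.
1525 = 1 + 4 + 16 + 32 + 64 + 128 + 256 + 1024, so 7^1525 ≡ 7·65·8·64·8·64·8·8 ≡ 66 (mod 73).

66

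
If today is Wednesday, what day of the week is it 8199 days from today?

Friday

8199 − 1171·7 = 2, so 8199 ≡ 2 (mod 7).
Wednesday + 2 days → Friday.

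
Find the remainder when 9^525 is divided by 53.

Successive squares of 9 mod 53: 9^1≡9, 9^2≡28, 9^4≡42, 9^8≡15, 9^16≡13, 9^32≡10, 9^64≡47, 9^128≡36, 9^256≡24, 9^512≡46.
Since 525 = 1 + 4 + 8 + 512 in binary, 9^525 ≡ 9·42·15·46 ≡ 7 (mod 53).

7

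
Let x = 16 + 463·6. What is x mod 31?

463·6 = 2778.
Dividing 2778 by 31 gives quotient 89 and remainder 19.
(16 + 19) mod 31 = 4.

4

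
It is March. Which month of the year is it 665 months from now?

665 − 55·12 = 5, so 665 ≡ 5 (mod 12).
March + 5 months → August.

August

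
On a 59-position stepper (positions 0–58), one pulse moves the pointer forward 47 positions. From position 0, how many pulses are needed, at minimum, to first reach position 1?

59 = 1·47 + 12
47 = 3·12 + 11
12 = 1·11 + 1
11 = 11·1 + 0
Back-substituting gives 47·54 ≡ 1 (mod 59).

54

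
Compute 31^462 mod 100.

Successive squares of 31 mod 100: 31^1≡31, 31^2≡61, 31^4≡21, 31^8≡41, 31^16≡81, 31^32≡61, 31^64≡21, 31^128≡41, 31^256≡81.
Since 462 = 2 + 4 + 8 + 64 + 128 + 256 in binary, 31^462 ≡ 61·21·41·21·41·81 ≡ 61 (mod 100).

61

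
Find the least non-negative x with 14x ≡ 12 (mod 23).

14

14⁻¹ ≡ 5 (mod 23) because 14·5 = 70 = 3·23 + 1.
So x ≡ 5·12 = 60 ≡ 14 (mod 23).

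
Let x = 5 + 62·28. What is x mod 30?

1

62·28 = 1736.
1736 mod 30 = 26 (since 57·30 = 1710).
(5 + 26) mod 30 = 1.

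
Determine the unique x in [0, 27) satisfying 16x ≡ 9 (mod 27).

9

The inverse of 16 mod 27 is 22 (since 16·22 = 352 ≡ 1).
So x ≡ 22·9 = 198 ≡ 9 (mod 27).
Check: 16·9 = 144 = 5·27 + 9.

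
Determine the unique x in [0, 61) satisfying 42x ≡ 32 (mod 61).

The inverse of 42 mod 61 is 16 (since 42·16 = 672 ≡ 1).
So x ≡ 16·32 = 512 ≡ 24 (mod 61).

24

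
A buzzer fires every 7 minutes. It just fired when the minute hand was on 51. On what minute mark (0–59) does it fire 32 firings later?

35

32·7 = 224.
224 = 3·60 + 44, so 224 mod 60 = 44.
(51 + 44) mod 60 = 35.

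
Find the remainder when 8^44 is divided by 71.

Square-and-reduce mod 71: 8^1≡8, 8^2≡64, 8^4≡49, 8^8≡58, 8^16≡27, 8^32≡19.
Since 44 = 4 + 8 + 32 in binary, 8^44 ≡ 49·58·19 ≡ 38 (mod 71).

38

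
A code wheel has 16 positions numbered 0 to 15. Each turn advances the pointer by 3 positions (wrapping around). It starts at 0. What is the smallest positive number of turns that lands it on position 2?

6

The inverse of 3 mod 16 is 11 (since 3·11 = 33 ≡ 1).
Multiplying both sides by 11: x ≡ 11·2 = 22 ≡ 6 (mod 16).
Check: 3·6 = 18 = 1·16 + 2.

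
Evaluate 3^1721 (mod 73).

Successive squares of 3 mod 73: 3^1≡3, 3^2≡9, 3^4≡8, 3^8≡64, 3^16≡8, 3^32≡64, 3^64≡8, 3^128≡64, 3^256≡8, 3^512≡64, 3^1024≡8.
Since 1721 = 1 + 8 + 16 + 32 + 128 + 512 + 1024 in binary, 3^1721 ≡ 3·64·8·64·64·64·8 ≡ 24 (mod 73).

24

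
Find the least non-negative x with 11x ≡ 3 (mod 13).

11⁻¹ ≡ 6 (mod 13) because 11·6 = 66 = 5·13 + 1.
So x ≡ 6·3 = 18 ≡ 5 (mod 13).

5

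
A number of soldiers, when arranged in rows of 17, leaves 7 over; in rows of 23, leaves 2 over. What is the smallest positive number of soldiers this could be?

347

x ≡ 7 (mod 17) gives x ∈ {7, 24, 41, 58, 75, 92, 109, 126, …}.
The first of these with x mod 23 = 2 is 347.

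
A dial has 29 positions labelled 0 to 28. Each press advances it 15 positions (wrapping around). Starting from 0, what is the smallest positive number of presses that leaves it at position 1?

29 = 1·15 + 14
15 = 1·14 + 1
14 = 14·1 + 0
Back-substituting gives 15·2 ≡ 1 (mod 29).

2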